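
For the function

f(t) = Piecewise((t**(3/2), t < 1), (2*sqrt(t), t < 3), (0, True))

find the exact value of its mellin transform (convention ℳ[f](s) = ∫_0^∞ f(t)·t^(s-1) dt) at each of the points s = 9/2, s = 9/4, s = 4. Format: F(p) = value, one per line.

F(9/2) = 2909/30
F(9/4) = -76/165 + 72*3**(3/4)/11
F(4) = -26/99 + 36*sqrt(3)

treat the 2 regions marked off by 1 separately and sum
[0, 1) adds the kernel integral of t**(3/2)
segment [1, 3) carries 2*sqrt(t); integrate it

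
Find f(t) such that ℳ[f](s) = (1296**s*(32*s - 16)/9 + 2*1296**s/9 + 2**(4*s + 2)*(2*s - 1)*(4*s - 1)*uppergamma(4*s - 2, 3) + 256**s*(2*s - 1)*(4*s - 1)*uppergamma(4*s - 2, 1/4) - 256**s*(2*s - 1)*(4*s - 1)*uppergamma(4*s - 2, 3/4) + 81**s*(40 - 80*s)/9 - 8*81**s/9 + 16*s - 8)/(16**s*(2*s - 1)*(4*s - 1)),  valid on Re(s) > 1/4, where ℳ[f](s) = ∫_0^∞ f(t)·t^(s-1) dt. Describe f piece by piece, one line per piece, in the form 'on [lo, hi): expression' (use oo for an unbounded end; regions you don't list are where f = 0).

on [0, 1/16): t**(-1/4)
on [1/16, 81/16): exp(-t**(1/4)/2)/sqrt(t)
on [81/16, 81): (t**(1/4) + 1)/sqrt(t)
on [81, oo): exp(-t**(1/4))/sqrt(t)

back out the power substitution: 1/sqrt(t) on [0, 1/4); exp(-sqrt(t)/2)/t on [1/4, 9/4); (sqrt(t) + 1)/t on [9/4, 9); …
peel off the shared t-power: sqrt(t) on [0, 1/4); exp(-sqrt(t)/2) on [1/4, 9/4); sqrt(t) + 1 on [9/4, 9); …
reversing the power substitution: t on [0, 1/2); exp(-t/2) on [1/2, 3/2); t + 1 on [3/2, 3); …
f breaks at 1/16, 81/16, 81 into 4 integrals to sum
for t in [0, 1/16): the term is ∫ t**(-1/4)·t^(s-1)
between 1/16 and 81/16 the integrand is exp(-t**(1/4)/2)/sqrt(t)·t^(s-1)
[81/16, 81) adds the kernel integral of (t**(1/4) + 1)/sqrt(t)
∫ exp(-t**(1/4))/sqrt(t)·t^(s-1) over [81, ∞)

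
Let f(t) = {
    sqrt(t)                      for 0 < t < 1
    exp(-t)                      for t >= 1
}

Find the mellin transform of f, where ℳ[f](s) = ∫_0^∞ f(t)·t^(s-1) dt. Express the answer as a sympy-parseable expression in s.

cuts at 1: linearity sums the 2 kernel integrals
∫ sqrt(t)·t^(s-1) over [0, 1)
over [1, ∞), the kernel integral of exp(-t) enters the sum

((2*s + 1)*uppergamma(s, 1) + 2)/(2*s + 1)
  Re(s) > -1/2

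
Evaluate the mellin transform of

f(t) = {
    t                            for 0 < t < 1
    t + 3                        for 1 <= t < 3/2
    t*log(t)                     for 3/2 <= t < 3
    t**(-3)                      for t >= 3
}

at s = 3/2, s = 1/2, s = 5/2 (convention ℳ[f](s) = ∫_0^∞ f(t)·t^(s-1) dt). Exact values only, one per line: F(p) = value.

F(3/2) = -922*sqrt(3)/675 - 2 + 213*sqrt(6)/100 + log(2**(9*sqrt(6)/20)*3**(-9*sqrt(6)/20 + 18*sqrt(3)/5))
F(1/2) = -6 - 178*sqrt(3)/135 + log(2**(sqrt(6)/2)*3**(-sqrt(6)/2 + 2*sqrt(3))) + 23*sqrt(6)/6
F(5/2) = -226*sqrt(3)/147 - 27*sqrt(6)*log(3)/56 - 6/5 + 27*sqrt(6)*log(2)/56 + 3861*sqrt(6)/1960 + 54*sqrt(3)*log(3)/7

the 4 pieces separated at 1, 3/2, 3 each add one integral
for t in [0, 1): the term is ∫ t·t^(s-1)
over [1, 3/2), the kernel integral of (t + 3) enters the sum
the [3/2, 3) slice contributes ∫ t*log(t)·t^(s-1) dt
segment [3, ∞) carries t**(-3); integrate it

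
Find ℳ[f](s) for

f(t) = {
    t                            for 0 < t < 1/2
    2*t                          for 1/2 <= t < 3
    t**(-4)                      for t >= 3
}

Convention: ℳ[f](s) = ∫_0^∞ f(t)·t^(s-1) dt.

the 3 pieces separated at 1/2, 3 each add one integral
[0, 1/2) adds the kernel integral of t
∫ over [1/2, 3) of 2*t·t^(s-1) joins the sum
over [3, ∞), the kernel integral of t**(-4) enters the sum

(970*6**s*s - 3890*6**s - 81*s + 324)/(162*2**s*(s**2 - 3*s - 4))
  -1 < Re(s) < 4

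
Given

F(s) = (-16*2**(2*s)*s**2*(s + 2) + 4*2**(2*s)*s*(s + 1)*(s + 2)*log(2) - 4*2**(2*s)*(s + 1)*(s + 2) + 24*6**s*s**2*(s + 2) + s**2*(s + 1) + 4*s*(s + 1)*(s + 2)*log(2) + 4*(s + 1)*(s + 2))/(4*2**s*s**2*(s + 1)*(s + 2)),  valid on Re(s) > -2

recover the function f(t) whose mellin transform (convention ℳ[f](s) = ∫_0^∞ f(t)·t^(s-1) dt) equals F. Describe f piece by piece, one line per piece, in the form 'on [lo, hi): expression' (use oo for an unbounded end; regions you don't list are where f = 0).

on [0, 1/2): t**2
on [1/2, 2): log(t)
on [2, 3): 2*t

slice at 1/2, 2, transform all 3 pieces, and sum them
on [0, 1/2) integrate f = t**2 against the kernel
over [1/2, 2), the kernel integral of log(t) enters the sum
between 2 and 3 the integrand is 2*t·t^(s-1)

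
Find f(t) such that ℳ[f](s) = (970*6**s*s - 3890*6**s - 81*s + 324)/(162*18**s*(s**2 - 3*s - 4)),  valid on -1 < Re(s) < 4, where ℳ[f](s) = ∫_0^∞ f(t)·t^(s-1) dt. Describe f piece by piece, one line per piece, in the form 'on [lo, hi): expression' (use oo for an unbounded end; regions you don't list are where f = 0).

peel off the common scale on t: 3*t on [0, 1/6); 6*t on [1/6, 1); 1/(81*t**4) on [1, ∞)
remove the common scale on t first: t on [0, 1/2); 2*t on [1/2, 3); t**(-4) on [3, ∞)
decompose at 1/18, 1/3; ℳ[f](s) sums the 3 pieces' integrals
[0, 1/18) adds the kernel integral of 9*t
for t in [1/18, 1/3): the term is ∫ 18*t·t^(s-1)
[1/3, ∞) adds the kernel integral of 1/(6561*t**4)

on [0, 1/18): 9*t
on [1/18, 1/3): 18*t
on [1/3, oo): 1/(6561*t**4)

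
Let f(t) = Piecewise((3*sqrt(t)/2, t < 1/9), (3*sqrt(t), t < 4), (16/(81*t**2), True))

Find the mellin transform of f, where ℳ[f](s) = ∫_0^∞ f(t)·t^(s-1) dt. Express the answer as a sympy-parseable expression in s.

the power substitution comes off first: 3*t/2 on [0, 1/3); 3*t on [1/3, 2); 16/(81*t**4) on [2, ∞)
undo the common scale on t: t on [0, 1/2); 2*t on [1/2, 3); t**(-4) on [3, ∞)
summing 3 kernel integrals split by 1/9, 4 yields ℳ[f](s)
between 0 and 1/9 the integrand is 3*sqrt(t)/2·t^(s-1)
for t in [1/9, 4): the term is ∫ 3*sqrt(t)·t^(s-1)
on [4, ∞): add ∫ 16/(81*t**2)·t^(s-1) dt

(-36**s*(2*s + 1) + 972*6**(2*s)*(s - 2) - 81*s + 162)/(81*3**(2*s)*(s - 2)*(2*s + 1))
  -1/2 < Re(s) < 2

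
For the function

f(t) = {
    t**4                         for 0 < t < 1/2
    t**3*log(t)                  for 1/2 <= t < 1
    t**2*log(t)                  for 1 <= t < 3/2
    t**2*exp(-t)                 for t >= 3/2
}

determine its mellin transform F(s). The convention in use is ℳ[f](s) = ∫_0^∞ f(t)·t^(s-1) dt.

(16*2**s*(s + 2)**2*(s + 4)*(2*s + (s + 2)**2 + 5)*uppergamma(s + 2, 3/2) - 16*2**s*(s + 2)**2*(s + 4) + 16*2**s*(s + 4)*(2*s + (s + 2)**2 + 5) + 3**s*(s + 2)*(s + 4)*(-36*log(2) + 36*log(3))*(2*s + (s + 2)**2 + 5) - 36*3**s*(s + 4)*(2*s + (s + 2)**2 + 5) + (s + 2)**3*(s + 4)*log(4) + (s + 2)**2*(s + 4)*log(4) + 2*(s + 2)**2*(s + 4) + (s + 2)**2*(2*s + (s + 2)**2 + 5))/(16*2**s*(s + 2)**2*(s + 4)*(2*s + (s + 2)**2 + 5))
  Re(s) > -4

the shared t-power comes off first: t**3 on [0, 1/2); t**2*log(t) on [1/2, 1); t*log(t) on [1, 3/2); …
peel off the shared t-power: t**(5/2) on [0, 1/2); t**(3/2)*log(t) on [1/2, 1); sqrt(t)*log(t) on [1, 3/2); …
remove the shared t-power first: t**2 on [0, 1/2); t*log(t) on [1/2, 1); log(t) on [1, 3/2); …
summing 4 kernel integrals split by 1/2, 1, 3/2 yields ℳ[f](s)
∫ over [0, 1/2) of t**4·t^(s-1) joins the sum
over [1/2, 1), the kernel integral of t**3*log(t) enters the sum
[1, 3/2) adds the kernel integral of t**2*log(t)
the [3/2, ∞) slice contributes ∫ t**2*exp(-t)·t^(s-1) dt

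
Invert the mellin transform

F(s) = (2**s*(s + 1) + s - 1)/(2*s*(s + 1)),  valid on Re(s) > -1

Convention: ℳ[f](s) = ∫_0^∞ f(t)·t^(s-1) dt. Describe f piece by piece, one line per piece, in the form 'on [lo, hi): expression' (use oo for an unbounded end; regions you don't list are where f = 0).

breakpoints 1: one integral from each of the 2 segments
segment 0 to 1 holds t; add its integral
between 1 and 2 the integrand is 1/2·t^(s-1)

on [0, 1): t
on [1, 2): 1/2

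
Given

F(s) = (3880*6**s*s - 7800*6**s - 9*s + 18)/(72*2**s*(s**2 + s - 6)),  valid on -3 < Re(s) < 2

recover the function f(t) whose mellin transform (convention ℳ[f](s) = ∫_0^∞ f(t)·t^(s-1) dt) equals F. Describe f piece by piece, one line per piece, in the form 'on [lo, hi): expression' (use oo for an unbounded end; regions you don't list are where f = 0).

invert the shared t-power to get t on [0, 1/2); 2*t on [1/2, 3); t**(-4) on [3, ∞)
slice at 1/2, 3, transform all 3 pieces, and sum them
over [0, 1/2), the kernel integral of t**3 enters the sum
∫ 2*t**3·t^(s-1) over [1/2, 3)
the [3, ∞) slice contributes ∫ t**(-2)·t^(s-1) dt

on [0, 1/2): t**3
on [1/2, 3): 2*t**3
on [3, oo): t**(-2)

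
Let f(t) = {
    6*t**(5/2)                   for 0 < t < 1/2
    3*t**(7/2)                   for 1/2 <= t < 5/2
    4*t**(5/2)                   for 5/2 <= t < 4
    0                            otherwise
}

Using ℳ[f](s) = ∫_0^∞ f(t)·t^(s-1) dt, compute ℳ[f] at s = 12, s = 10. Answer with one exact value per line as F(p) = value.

F(12) = 285*sqrt(2)/29458432 + 1141357421875*sqrt(10)/29458432 + 4294967296/29
F(10) = 83*sqrt(2)/1843200 + 517578125*sqrt(10)/73728 + 268435456/25

integrate the 3 segments split at 1/2, 5/2, then add the results
segment [0, 1/2) carries 6*t**(5/2); integrate it
on [1/2, 5/2) integrate f = 3*t**(7/2) against the kernel
piece [5/2, 4): integrate 4*t**(5/2) against the kernel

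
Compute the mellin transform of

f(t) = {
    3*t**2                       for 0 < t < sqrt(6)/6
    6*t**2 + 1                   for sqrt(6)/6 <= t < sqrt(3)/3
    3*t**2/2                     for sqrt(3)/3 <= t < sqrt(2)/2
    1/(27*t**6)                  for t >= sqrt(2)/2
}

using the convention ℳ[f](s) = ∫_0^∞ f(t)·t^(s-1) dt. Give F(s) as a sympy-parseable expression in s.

strip the power substitution: 3*t on [0, 1/6); 6*t + 1 on [1/6, 1/3); 3*t/2 on [1/3, 1/2); …
remove the common scale on t first: t on [0, 1/2); 2*t + 1 on [1/2, 1); t/2 on [1, 3/2); …
cuts at sqrt(6)/6, sqrt(3)/3, sqrt(2)/2: linearity sums the 4 kernel integrals
segment 0 to sqrt(6)/6 holds 3*t**2; add its integral
∫ over [sqrt(6)/6, sqrt(3)/3) of (6*t**2 + 1)·t^(s-1) joins the sum
on [sqrt(3)/3, sqrt(2)/2) integrate f = 3*t**2/2 against the kernel
for t in [sqrt(2)/2, ∞): the term is ∫ 1/(27*t**6)·t^(s-1)

(sqrt(6)/6)**s*(270*2**(s/2)*s*(s - 6) + 216*2**(s/2)*(s - 6) + 81*3**(s/2)*s*(s - 6) - 32*3**(s/2)*s*(s + 2) - 162*s*(s - 6) - 216*s + 1296)/(108*s*(s - 6)*(s + 2))
  -2 < Re(s) < 6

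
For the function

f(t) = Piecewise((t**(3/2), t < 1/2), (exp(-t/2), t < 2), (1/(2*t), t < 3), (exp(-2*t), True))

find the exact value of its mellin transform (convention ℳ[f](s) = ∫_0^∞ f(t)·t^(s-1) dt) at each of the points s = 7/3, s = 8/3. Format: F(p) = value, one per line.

split f at 1/2, 2, 3: ℳ[f](s) collects 4 kernel integrals
segment 0 to 1/2 holds t**(3/2); add its integral
over [1/2, 2), the kernel integral of exp(-t/2) enters the sum
on [2, 3) integrate f = 1/(2*t) against the kernel
on [3, ∞) integrate f = exp(-2*t) against the kernel

F(7/3) = -4*2**(1/3)*uppergamma(7/3, 1) - 3*2**(1/3)/4 + 2**(2/3)*uppergamma(7/3, 6)/8 + 3*2**(1/6)/184 + 9*3**(1/3)/8 + 4*2**(1/3)*uppergamma(7/3, 1/4)
F(8/3) = -4*2**(2/3)*uppergamma(8/3, 1) - 3*2**(2/3)/5 + 2**(1/3)*uppergamma(8/3, 6)/8 + 3*2**(5/6)/400 + 9*3**(2/3)/10 + 4*2**(2/3)*uppergamma(8/3, 1/4)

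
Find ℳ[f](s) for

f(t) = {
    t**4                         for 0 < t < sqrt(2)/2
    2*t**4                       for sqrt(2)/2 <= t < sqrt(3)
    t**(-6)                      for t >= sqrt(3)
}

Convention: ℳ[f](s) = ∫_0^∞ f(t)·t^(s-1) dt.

reversing the power substitution: t**2 on [0, 1/2); 2*t**2 on [1/2, 3); t**(-3) on [3, ∞)
reversing the shared t-power: t on [0, 1/2); 2*t on [1/2, 3); t**(-4) on [3, ∞)
split f at sqrt(2)/2, sqrt(3): ℳ[f](s) collects 3 kernel integrals
for t in [0, sqrt(2)/2): the term is ∫ t**4·t^(s-1)
for t in [sqrt(2)/2, sqrt(3)): the term is ∫ 2*t**4·t^(s-1)
piece [sqrt(3), ∞): integrate t**(-6) against the kernel

(1940*6**(s/2)*s - 11680*6**(s/2) - 27*s + 162)/(108*2**(s/2)*(s**2 - 2*s - 24))
  -4 < Re(s) < 6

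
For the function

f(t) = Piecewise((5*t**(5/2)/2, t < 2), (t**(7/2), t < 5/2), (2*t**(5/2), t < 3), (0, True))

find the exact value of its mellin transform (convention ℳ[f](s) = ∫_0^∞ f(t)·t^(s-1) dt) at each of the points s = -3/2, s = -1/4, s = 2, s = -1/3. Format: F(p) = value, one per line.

F(-3/2) = 57/8
F(-1/4) = -175*2**(3/4)*5**(1/4)/468 + 232*2**(1/4)/117 + 8*3**(1/4)
F(2) = 625*sqrt(10)/3168 + 304*sqrt(2)/99 + 36*sqrt(3)
F(-1/3) = -825*2**(5/6)*5**(1/6)/1976 + 516*2**(1/6)/247 + 108*3**(1/6)/13

cuts at 2, 5/2: linearity sums the 3 kernel integrals
∫ over [0, 2) of 5*t**(5/2)/2·t^(s-1) joins the sum
segment [2, 5/2) carries t**(7/2); integrate it
segment [5/2, 3) carries 2*t**(5/2); integrate it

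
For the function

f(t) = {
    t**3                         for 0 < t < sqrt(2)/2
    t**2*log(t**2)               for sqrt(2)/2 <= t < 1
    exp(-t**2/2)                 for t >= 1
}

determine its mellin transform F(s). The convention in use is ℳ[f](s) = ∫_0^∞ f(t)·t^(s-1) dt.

peel off the power substitution: t**(3/2) on [0, 1/2); t*log(t) on [1/2, 1); exp(-t/2) on [1, ∞)
summing 3 kernel integrals split by sqrt(2)/2, 1 yields ℳ[f](s)
[0, sqrt(2)/2) adds the kernel integral of t**3
for t in [sqrt(2)/2, 1): the term is ∫ t**2*log(t**2)·t^(s-1)
[1, ∞) adds the kernel integral of exp(-t**2/2)

(-2*2**(s/2)*(s + 3) + 2*2**s*(s + 3)*(s**2/4 + s + 1)*uppergamma(s/2, 1/2) + s*(s + 3)*log(2)/2 + s + (s + 3)*log(2) + sqrt(2)*(s**2/4 + s + 1) + 3)/(4*2**(s/2)*(s + 3)*(s**2/4 + s + 1))
  Re(s) > -3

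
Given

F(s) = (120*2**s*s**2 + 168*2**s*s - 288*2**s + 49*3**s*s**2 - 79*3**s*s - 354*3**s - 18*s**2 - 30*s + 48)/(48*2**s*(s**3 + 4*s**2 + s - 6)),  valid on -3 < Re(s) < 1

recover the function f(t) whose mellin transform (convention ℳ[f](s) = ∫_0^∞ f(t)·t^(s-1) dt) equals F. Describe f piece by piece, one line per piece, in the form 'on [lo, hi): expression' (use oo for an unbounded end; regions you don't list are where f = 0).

on [0, 1/2): t**3
on [1/2, 1): t**2*(2*t + 1)
on [1, 3/2): t**3/2
on [3/2, oo): 1/t

back out the shared t-power: t**2 on [0, 1/2); t*(2*t + 1) on [1/2, 1); t**2/2 on [1, 3/2); …
invert the shared t-power to get t on [0, 1/2); 2*t + 1 on [1/2, 1); t/2 on [1, 3/2); …
linearity at 1/2, 1, 3/2 turns ℳ[f](s) into 4 summed integrals
∫ t**3·t^(s-1) over [0, 1/2)
∫ over [1/2, 1) of t**2*(2*t + 1)·t^(s-1) joins the sum
for t in [1, 3/2): the term is ∫ t**3/2·t^(s-1)
∫ 1/t·t^(s-1) over [3/2, ∞)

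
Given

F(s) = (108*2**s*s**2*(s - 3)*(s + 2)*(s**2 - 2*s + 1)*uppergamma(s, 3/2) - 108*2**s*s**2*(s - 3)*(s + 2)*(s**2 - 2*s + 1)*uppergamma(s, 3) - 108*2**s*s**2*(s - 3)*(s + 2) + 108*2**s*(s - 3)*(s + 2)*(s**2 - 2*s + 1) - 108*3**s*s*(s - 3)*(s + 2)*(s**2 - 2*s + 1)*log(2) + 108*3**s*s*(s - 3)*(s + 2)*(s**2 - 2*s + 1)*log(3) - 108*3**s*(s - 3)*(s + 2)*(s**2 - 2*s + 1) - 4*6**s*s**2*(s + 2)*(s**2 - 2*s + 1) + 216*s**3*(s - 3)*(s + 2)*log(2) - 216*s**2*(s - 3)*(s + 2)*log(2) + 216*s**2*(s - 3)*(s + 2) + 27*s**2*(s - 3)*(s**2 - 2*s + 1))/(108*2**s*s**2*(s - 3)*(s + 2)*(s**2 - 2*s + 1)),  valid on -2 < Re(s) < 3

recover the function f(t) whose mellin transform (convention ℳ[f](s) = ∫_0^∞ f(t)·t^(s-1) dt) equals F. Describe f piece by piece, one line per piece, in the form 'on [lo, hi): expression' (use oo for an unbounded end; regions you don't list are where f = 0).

breakpoints 1/2, 1, 3/2, 3: one integral from each of the 5 segments
the [0, 1/2) slice contributes ∫ t**2·t^(s-1) dt
[1/2, 1) adds the kernel integral of log(t)/t
over [1, 3/2), the kernel integral of log(t) enters the sum
on [3/2, 3): add ∫ exp(-t)·t^(s-1) dt
on [3, ∞): add ∫ t**(-3)·t^(s-1) dt

on [0, 1/2): t**2
on [1/2, 1): log(t)/t
on [1, 3/2): log(t)
on [3/2, 3): exp(-t)
on [3, oo): t**(-3)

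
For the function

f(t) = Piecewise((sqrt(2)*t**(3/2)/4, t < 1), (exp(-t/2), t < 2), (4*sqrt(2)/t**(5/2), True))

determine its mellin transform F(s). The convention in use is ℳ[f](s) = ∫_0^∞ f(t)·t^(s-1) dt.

strip the common scale on t: t**(3/2) on [0, 1/2); exp(-t) on [1/2, 1); t**(-5/2) on [1, ∞)
integrate the 3 segments split at 1, 2, then add the results
[0, 1) adds the kernel integral of sqrt(2)*t**(3/2)/4
over [1, 2), the kernel integral of exp(-t/2) enters the sum
the [2, ∞) slice contributes ∫ 4*sqrt(2)/t**(5/2)·t^(s-1) dt

(2*2**s*(2*s - 5)*(2*s + 3)*uppergamma(s, 1/2) - 2*2**s*(2*s - 5)*(2*s + 3)*uppergamma(s, 1) - 4*2**s*(2*s + 3) + sqrt(2)*(2*s - 5))/(2*(2*s - 5)*(2*s + 3))
  -3/2 < Re(s) < 5/2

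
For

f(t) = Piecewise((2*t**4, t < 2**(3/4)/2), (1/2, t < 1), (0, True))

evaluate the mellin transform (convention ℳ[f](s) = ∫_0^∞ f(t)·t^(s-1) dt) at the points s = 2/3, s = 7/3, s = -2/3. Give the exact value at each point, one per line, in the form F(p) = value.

back out the power substitution: 2*t**2 on [0, sqrt(2)/2); 1/2 on [sqrt(2)/2, 1)
undo the power substitution: 2*t on [0, 1/2); 1/2 on [1/2, 1)
back out the common scale on t: t on [0, 1); 1/2 on [1, 2)
treat the 2 regions marked off by 2**(3/4)/2 separately and sum
segment [0, 2**(3/4)/2) carries 2*t**4; integrate it
on [2**(3/4)/2, 1) integrate f = 1/2 against the kernel

F(2/3) = 3/4 - 15*2**(5/6)/56
F(7/3) = 3/14 - 15*2**(5/12)/532
F(-2/3) = -3/4 + 21*2**(1/6)/20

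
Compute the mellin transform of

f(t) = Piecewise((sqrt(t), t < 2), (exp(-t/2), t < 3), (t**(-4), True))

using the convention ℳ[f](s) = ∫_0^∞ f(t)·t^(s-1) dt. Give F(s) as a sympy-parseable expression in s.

slice at 2, 3, transform all 3 pieces, and sum them
[0, 2) adds the kernel integral of sqrt(t)
on [2, 3) integrate f = exp(-t/2) against the kernel
piece [3, ∞): integrate t**(-4) against the kernel

(2**s*(s - 4)*(2*s + 1)*uppergamma(s, 1) - 2**s*(s - 4)*(2*s + 1)*uppergamma(s, 3/2) + 2*2**(s + 1/2)*(s - 4) - 3**s*(2*s + 1)/81)/((s - 4)*(2*s + 1))
  -1/2 < Re(s) < 4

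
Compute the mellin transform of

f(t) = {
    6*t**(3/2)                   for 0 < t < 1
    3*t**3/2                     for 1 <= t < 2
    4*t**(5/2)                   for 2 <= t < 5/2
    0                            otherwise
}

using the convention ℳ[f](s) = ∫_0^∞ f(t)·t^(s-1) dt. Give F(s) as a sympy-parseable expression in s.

cuts at 1, 2: linearity sums the 3 kernel integrals
over [0, 1), the kernel integral of 6*t**(3/2) enters the sum
between 1 and 2 the integrand is 3*t**3/2·t^(s-1)
on [2, 5/2): add ∫ 4*t**(5/2)·t^(s-1) dt

(-16*2**(s + 5/2)*(s + 3)*(2*s + 3) + 3*2**(s + 3)*(2*s + 3)*(2*s + 5) + 16*(5/2)**(s + 5/2)*(s + 3)*(2*s + 3) + 24*(s + 3)*(2*s + 5) - 3*(2*s + 3)*(2*s + 5))/(2*(s + 3)*(2*s + 3)*(2*s + 5))
  Re(s) > -3/2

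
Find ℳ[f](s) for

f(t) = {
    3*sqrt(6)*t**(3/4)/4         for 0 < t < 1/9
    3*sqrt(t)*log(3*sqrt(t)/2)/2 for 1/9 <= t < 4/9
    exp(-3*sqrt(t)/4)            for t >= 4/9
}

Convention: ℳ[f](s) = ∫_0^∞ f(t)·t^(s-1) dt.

invert the power substitution to get 3*sqrt(6)*t**(3/2)/4 on [0, 1/3); 3*t*log(3*t/2)/2 on [1/3, 2/3); exp(-3*t/4) on [2/3, ∞)
peel off the common scale on t: sqrt(2)*t**(3/2)/4 on [0, 1); t*log(t/2)/2 on [1, 2); exp(-t/4) on [2, ∞)
reversing the common scale on t: t**(3/2) on [0, 1/2); t*log(t) on [1/2, 1); exp(-t/2) on [1, ∞)
cuts at 1/9, 4/9: linearity sums the 3 kernel integrals
∫ 3*sqrt(6)*t**(3/4)/4·t^(s-1) over [0, 1/9)
the [1/9, 4/9) slice contributes ∫ 3*sqrt(t)*log(3*sqrt(t)/2)/2·t^(s-1) dt
∫ over [4/9, ∞) of exp(-3*sqrt(t)/4)·t^(s-1) joins the sum

(2*2**(4*s)*(4*s + 3)*(4*s**2 + 4*s + 1)*uppergamma(2*s, 1/2) - 2*2**(2*s)*(4*s + 3) + s*(4*s + 3)*log(4) + 4*s + (4*s + 3)*log(2) + sqrt(2)*(4*s**2 + 4*s + 1) + 3)/(9**s*(4*s + 3)*(4*s**2 + 4*s + 1))
  Re(s) > -3/4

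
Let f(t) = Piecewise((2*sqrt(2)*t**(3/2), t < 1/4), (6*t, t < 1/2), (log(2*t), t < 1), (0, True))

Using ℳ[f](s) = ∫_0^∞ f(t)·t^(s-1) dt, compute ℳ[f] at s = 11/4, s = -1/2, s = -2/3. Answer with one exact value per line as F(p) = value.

F(11/4) = -8583/65824 - sqrt(2)/160 + 141*2**(1/4)/1210 + 4*log(2)/11
F(-1/2) = -10 - log(4) + 21*sqrt(2)/2
F(-2/3) = -9*2**(1/3) - 9/4 - 3*log(2)/2 + 3*2**(5/6)/5 + 45*2**(2/3)/4

strip the common scale on t: t**(3/2) on [0, 1/2); 3*t on [1/2, 1); log(t) on [1, 2)
decompose at 1/4, 1/2; ℳ[f](s) sums the 3 pieces' integrals
on [0, 1/4) integrate f = 2*sqrt(2)*t**(3/2) against the kernel
over [1/4, 1/2), the kernel integral of 6*t enters the sum
on [1/2, 1) integrate f = log(2*t) against the kernel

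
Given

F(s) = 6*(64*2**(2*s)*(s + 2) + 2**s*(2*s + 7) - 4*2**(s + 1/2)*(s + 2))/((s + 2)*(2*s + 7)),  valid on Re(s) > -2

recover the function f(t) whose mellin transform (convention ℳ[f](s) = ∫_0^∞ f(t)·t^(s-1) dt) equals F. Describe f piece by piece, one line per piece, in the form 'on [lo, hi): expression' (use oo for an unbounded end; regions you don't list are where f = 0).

on [0, 2): 3*t**2/2
on [2, 4): 3*t**(7/2)/2

the 2 pieces separated at 2 each add one integral
segment 0 to 2 holds 3*t**2/2; add its integral
∫ over [2, 4) of 3*t**(7/2)/2·t^(s-1) joins the sum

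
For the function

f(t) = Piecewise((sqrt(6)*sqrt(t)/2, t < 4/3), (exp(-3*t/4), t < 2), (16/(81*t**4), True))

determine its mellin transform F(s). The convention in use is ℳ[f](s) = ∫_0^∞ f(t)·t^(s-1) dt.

the common scale on t comes off first: sqrt(t) on [0, 2); exp(-t/2) on [2, 3); t**(-4) on [3, ∞)
slice at 4/3, 2, transform all 3 pieces, and sum them
∫ sqrt(6)*sqrt(t)/2·t^(s-1) over [0, 4/3)
on [4/3, 2) integrate f = exp(-3*t/4) against the kernel
the [2, ∞) slice contributes ∫ 16/(81*t**4)·t^(s-1) dt

(2/3)**s*(2**s*(s - 4)*(2*s + 1)*uppergamma(s, 1) - 2**s*(s - 4)*(2*s + 1)*uppergamma(s, 3/2) + 2*2**(s + 1/2)*(s - 4) - 3**s*(2*s + 1)/81)/((s - 4)*(2*s + 1))
  -1/2 < Re(s) < 4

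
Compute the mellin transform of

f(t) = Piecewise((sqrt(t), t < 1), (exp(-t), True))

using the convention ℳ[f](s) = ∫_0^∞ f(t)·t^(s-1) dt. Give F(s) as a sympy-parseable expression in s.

integrate the 2 segments split at 1, then add the results
∫ over [0, 1) of sqrt(t)·t^(s-1) joins the sum
the [1, ∞) slice contributes ∫ exp(-t)·t^(s-1) dt

((2*s + 1)*uppergamma(s, 1) + 2)/(2*s + 1)
  Re(s) > -1/2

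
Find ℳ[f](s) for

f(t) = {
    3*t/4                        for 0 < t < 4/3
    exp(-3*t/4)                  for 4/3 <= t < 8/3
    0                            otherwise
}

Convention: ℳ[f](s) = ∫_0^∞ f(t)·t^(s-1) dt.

undo the common scale on t: t/2 on [0, 2); exp(-t/2) on [2, 4)
back out the common scale on t: t on [0, 1); exp(-t) on [1, 2)
along the cuts 4/3, ℳ[f](s) splits into 2 integrals
on [0, 4/3) integrate f = 3*t/4 against the kernel
∫ exp(-3*t/4)·t^(s-1) over [4/3, 8/3)

(4/3)**s*((s + 1)*uppergamma(s, 1) - (s + 1)*uppergamma(s, 2) + 1)/(s + 1)
  Re(s) > -1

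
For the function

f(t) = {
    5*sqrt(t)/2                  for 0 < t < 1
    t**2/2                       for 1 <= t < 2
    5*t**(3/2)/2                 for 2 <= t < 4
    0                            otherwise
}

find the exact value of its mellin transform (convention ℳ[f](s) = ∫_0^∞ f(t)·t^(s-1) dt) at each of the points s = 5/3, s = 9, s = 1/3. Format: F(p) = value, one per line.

F(5/3) = -120*2**(1/6)/19 + 291/286 + 12*2**(2/3)/11 + 960*2**(1/3)/19
F(9) = 4383866743/8778 - 5120*sqrt(2)/21
F(1/3) = -30*2**(5/6)/11 + 6*2**(1/3)/7 + 39/14 + 120*2**(2/3)/11

cuts at 1, 2: linearity sums the 3 kernel integrals
on [0, 1): add ∫ 5*sqrt(t)/2·t^(s-1) dt
the [1, 2) slice contributes ∫ t**2/2·t^(s-1) dt
over [2, 4), the kernel integral of 5*t**(3/2)/2 enters the sum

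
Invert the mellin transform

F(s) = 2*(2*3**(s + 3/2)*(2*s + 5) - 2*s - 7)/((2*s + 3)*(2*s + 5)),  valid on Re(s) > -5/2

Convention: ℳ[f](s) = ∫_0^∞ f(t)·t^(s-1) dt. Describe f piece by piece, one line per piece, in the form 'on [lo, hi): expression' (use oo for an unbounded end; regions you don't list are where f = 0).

strip the shared t-power: t**(7/2) on [0, 1); 2*t**(5/2) on [1, 3)
the shared t-power comes off first: t**(3/2) on [0, 1); 2*sqrt(t) on [1, 3)
along the cuts 1, ℳ[f](s) splits into 2 integrals
[0, 1) adds the kernel integral of t**(5/2)
over [1, 3), the kernel integral of 2*t**(3/2) enters the sum

on [0, 1): t**(5/2)
on [1, 3): 2*t**(3/2)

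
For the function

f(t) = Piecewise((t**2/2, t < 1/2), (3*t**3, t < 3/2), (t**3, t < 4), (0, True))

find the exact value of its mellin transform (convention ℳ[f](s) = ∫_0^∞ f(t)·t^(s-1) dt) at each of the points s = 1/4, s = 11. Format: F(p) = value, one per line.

F(1/4) = -7*2**(3/4)/234 + 27*2**(3/4)*3**(1/4)/26 + 256*sqrt(2)/13
F(11) = 57174729001521/2981888

breakpoints 1/2, 3/2: one integral from each of the 3 segments
∫ over [0, 1/2) of t**2/2·t^(s-1) joins the sum
for t in [1/2, 3/2): the term is ∫ 3*t**3·t^(s-1)
∫ t**3·t^(s-1) over [3/2, 4)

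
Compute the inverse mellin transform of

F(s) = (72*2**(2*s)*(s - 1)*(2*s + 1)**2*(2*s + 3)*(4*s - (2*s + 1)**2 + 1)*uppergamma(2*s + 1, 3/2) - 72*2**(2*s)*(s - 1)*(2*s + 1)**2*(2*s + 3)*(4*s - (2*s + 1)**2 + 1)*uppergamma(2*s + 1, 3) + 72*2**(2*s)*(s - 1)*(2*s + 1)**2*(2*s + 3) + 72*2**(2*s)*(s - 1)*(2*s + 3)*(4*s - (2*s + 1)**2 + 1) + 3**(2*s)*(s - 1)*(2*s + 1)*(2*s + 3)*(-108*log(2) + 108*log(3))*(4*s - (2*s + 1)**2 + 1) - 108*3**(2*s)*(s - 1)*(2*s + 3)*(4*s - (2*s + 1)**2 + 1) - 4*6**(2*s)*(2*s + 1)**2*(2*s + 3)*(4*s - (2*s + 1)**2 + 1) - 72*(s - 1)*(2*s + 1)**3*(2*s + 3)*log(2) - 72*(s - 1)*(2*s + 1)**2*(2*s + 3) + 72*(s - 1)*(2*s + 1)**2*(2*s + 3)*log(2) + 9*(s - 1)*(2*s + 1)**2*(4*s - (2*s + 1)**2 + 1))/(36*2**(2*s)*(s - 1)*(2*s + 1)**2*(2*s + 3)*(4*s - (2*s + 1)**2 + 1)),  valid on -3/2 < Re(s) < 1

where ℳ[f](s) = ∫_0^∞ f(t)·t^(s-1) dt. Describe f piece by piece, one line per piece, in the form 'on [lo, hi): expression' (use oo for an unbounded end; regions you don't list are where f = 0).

undo the shared t-power: t on [0, 1/4); log(sqrt(t))/sqrt(t) on [1/4, 1); log(sqrt(t)) on [1, 9/4); …
undo the power substitution: t**2 on [0, 1/2); log(t)/t on [1/2, 1); log(t) on [1, 3/2); …
slice at 1/4, 1, 9/4, 9, transform all 5 pieces, and sum them
the [0, 1/4) slice contributes ∫ t**(3/2)·t^(s-1) dt
between 1/4 and 1 the integrand is log(sqrt(t))·t^(s-1)
on [1, 9/4): add ∫ sqrt(t)*log(sqrt(t))·t^(s-1) dt
the [9/4, 9) slice contributes ∫ sqrt(t)*exp(-sqrt(t))·t^(s-1) dt
∫ 1/t·t^(s-1) over [9, ∞)

on [0, 1/4): t**(3/2)
on [1/4, 1): log(sqrt(t))
on [1, 9/4): sqrt(t)*log(sqrt(t))
on [9/4, 9): sqrt(t)*exp(-sqrt(t))
on [9, oo): 1/t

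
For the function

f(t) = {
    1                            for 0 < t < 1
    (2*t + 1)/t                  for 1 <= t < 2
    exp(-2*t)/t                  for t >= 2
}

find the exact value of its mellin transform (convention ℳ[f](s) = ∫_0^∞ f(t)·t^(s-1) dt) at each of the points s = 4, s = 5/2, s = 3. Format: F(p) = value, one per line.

strip the shared t-power: t on [0, 1); 2*t + 1 on [1, 2); exp(-2*t) on [2, ∞)
slice at 1, 2, transform all 3 pieces, and sum them
between 0 and 1 the integrand is 1·t^(s-1)
the [1, 2) slice contributes ∫ (2*t + 1)/t·t^(s-1) dt
segment 2 to ∞ holds exp(-2*t)/t; add its integral

F(4) = 13*exp(-4)/4 + 121/12
F(5/2) = -16/15 + sqrt(2)*sqrt(pi)*erfc(2)/8 + sqrt(2)*exp(-4)/2 + 68*sqrt(2)/15
F(3) = 5*exp(-4)/4 + 13/2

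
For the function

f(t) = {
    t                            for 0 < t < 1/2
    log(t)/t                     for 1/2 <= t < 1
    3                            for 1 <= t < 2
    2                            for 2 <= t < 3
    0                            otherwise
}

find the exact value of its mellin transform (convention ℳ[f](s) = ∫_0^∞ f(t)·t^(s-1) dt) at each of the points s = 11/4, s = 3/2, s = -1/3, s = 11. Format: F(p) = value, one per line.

F(11/4) = 2**(1/4)*(-22920*2**(3/4) + 3179 + 4620*log(2) + 47040*sqrt(2) + 105840*6**(3/4))/32340
F(3/2) = -6 + sqrt(2)*log(2) + 203*sqrt(2)/60 + 4*sqrt(3)
F(-1/3) = 2**(1/3)*(-32*6**(2/3) - 48*2**(1/3) - 48*log(2) + 60 + 135*2**(2/3))/32
F(11) = log(2)/10240 + 437869228439/13516800

split f at 1/2, 1, 2: ℳ[f](s) collects 4 kernel integrals
segment [0, 1/2) carries t; integrate it
over [1/2, 1), the kernel integral of log(t)/t enters the sum
on [1, 2) integrate f = 3 against the kernel
the [2, 3) slice contributes ∫ 2·t^(s-1) dt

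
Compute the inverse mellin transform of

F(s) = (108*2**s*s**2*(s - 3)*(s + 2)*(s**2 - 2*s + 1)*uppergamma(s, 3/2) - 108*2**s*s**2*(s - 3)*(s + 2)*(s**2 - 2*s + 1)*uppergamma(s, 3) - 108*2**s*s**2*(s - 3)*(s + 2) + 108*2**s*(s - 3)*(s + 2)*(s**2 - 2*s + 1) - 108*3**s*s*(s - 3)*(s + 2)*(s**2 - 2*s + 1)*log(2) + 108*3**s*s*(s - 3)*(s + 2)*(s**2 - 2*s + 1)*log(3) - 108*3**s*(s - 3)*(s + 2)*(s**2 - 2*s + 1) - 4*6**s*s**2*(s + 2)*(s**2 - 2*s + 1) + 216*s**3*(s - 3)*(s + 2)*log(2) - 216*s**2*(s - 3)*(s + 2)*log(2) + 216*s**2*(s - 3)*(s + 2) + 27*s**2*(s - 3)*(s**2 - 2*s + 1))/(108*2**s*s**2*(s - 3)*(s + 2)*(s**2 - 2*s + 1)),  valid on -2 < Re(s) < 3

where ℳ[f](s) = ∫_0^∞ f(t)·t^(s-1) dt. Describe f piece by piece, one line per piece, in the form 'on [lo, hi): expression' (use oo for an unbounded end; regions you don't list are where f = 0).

on [0, 1/2): t**2
on [1/2, 1): log(t)/t
on [1, 3/2): log(t)
on [3/2, 3): exp(-t)
on [3, oo): t**(-3)

breakpoints 1/2, 1, 3/2, 3: one integral from each of the 5 segments
on [0, 1/2) integrate f = t**2 against the kernel
∫ over [1/2, 1) of log(t)/t·t^(s-1) joins the sum
∫ over [1, 3/2) of log(t)·t^(s-1) joins the sum
on [3/2, 3) integrate f = exp(-t) against the kernel
piece [3, ∞): integrate t**(-3) against the kernel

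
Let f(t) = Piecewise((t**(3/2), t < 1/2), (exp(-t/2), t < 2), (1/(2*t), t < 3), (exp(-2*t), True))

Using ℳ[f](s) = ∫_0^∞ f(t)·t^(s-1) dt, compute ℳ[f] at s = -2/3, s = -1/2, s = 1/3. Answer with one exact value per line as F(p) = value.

F(-2/3) = -2**(1/3)*uppergamma(-2/3, 1)/2 - 3**(1/3)/30 + 2**(2/3)*uppergamma(-2/3, 6) + 3*2**(1/3)/40 + 3*2**(1/6)/5 + 2**(1/3)*uppergamma(-2/3, 1/4)/2
F(-1/2) = -sqrt(2)*sqrt(pi)*erfc(1/2) - sqrt(2)*exp(-1) - sqrt(3)/27 - 2*sqrt(2)*sqrt(pi)*erfc(sqrt(6)) + 2*sqrt(3)*exp(-6)/3 + sqrt(2)/12 + sqrt(2)*sqrt(pi)*erfc(1) + 1/2 + 2*sqrt(2)*exp(-1/4)
F(1/3) = -3**(1/3)/4 - 2**(1/3)*uppergamma(1/3, 1) + 2**(2/3)*uppergamma(1/3, 6)/2 + 3*2**(1/6)/22 + 3*2**(1/3)/8 + 2**(1/3)*uppergamma(1/3, 1/4)

the 4 pieces separated at 1/2, 2, 3 each add one integral
on [0, 1/2) integrate f = t**(3/2) against the kernel
segment [1/2, 2) carries exp(-t/2); integrate it
for t in [2, 3): the term is ∫ 1/(2*t)·t^(s-1)
∫ over [3, ∞) of exp(-2*t)·t^(s-1) joins the sum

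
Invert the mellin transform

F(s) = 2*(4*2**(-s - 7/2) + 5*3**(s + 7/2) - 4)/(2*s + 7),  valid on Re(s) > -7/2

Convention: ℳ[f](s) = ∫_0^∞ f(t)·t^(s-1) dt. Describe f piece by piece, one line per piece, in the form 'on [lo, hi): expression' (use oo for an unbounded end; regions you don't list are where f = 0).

treat the 3 regions marked off by 1/2, 1 separately and sum
for t in [0, 1/2): the term is ∫ 5*t**(7/2)·t^(s-1)
∫ over [1/2, 1) of t**(7/2)·t^(s-1) joins the sum
between 1 and 3 the integrand is 5*t**(7/2)·t^(s-1)

on [0, 1/2): 5*t**(7/2)
on [1/2, 1): t**(7/2)
on [1, 3): 5*t**(7/2)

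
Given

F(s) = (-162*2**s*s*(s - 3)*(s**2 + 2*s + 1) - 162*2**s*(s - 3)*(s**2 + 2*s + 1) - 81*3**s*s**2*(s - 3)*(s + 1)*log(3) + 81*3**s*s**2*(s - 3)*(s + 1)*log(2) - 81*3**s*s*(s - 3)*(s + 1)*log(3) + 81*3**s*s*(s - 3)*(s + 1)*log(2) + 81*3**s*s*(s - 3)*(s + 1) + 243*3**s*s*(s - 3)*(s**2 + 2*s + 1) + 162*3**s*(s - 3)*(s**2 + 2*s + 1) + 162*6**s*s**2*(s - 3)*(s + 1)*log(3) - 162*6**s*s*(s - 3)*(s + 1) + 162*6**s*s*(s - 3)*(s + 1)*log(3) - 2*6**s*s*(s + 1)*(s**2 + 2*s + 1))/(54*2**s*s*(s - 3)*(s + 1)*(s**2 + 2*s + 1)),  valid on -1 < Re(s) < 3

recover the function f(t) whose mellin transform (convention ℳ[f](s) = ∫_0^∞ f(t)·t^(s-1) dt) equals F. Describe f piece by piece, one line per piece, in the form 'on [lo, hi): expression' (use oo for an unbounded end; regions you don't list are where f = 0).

f breaks at 1, 3/2, 3 into 4 integrals to sum
piece [0, 1): integrate t against the kernel
[1, 3/2) adds the kernel integral of (t + 3)
segment [3/2, 3) carries t*log(t); integrate it
the [3, ∞) slice contributes ∫ t**(-3)·t^(s-1) dt

on [0, 1): t
on [1, 3/2): t + 3
on [3/2, 3): t*log(t)
on [3, oo): t**(-3)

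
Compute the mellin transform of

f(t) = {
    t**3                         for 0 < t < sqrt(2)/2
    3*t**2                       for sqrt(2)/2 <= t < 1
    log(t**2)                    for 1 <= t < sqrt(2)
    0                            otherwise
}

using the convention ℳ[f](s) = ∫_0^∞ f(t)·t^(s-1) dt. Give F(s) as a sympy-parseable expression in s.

strip the power substitution: t**(3/2) on [0, 1/2); 3*t on [1/2, 1); log(t) on [1, 2)
breakpoints sqrt(2)/2, 1: one integral from each of the 3 segments
on [0, sqrt(2)/2): add ∫ t**3·t^(s-1) dt
∫ over [sqrt(2)/2, 1) of 3*t**2·t^(s-1) joins the sum
for t in [1, sqrt(2)): the term is ∫ log(t**2)·t^(s-1)

(sqrt(2)/2)**s*(12*2**(s/2)*s**2*(s + 3) + 8*2**(s/2)*(s + 2)*(s + 3) + 4*2**s*s*(s + 2)*(s + 3)*log(2) - 8*2**s*(s + 2)*(s + 3) + sqrt(2)*s**2*(s + 2) - 6*s**2*(s + 3))/(4*s**2*(s + 2)*(s + 3))
  Re(s) > -3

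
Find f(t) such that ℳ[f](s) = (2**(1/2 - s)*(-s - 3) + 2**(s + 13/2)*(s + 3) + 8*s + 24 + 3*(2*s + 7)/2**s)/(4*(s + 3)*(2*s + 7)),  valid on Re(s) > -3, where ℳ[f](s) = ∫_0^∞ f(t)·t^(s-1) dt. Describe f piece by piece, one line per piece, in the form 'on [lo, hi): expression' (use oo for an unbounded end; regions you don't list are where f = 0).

on [0, 1/2): 6*t**3
on [1/2, 1): 2*t**(7/2)
on [1, 2): t**(7/2)

treat the 3 regions marked off by 1/2, 1 separately and sum
piece [0, 1/2): integrate 6*t**3 against the kernel
the [1/2, 1) slice contributes ∫ 2*t**(7/2)·t^(s-1) dt
the [1, 2) slice contributes ∫ t**(7/2)·t^(s-1) dt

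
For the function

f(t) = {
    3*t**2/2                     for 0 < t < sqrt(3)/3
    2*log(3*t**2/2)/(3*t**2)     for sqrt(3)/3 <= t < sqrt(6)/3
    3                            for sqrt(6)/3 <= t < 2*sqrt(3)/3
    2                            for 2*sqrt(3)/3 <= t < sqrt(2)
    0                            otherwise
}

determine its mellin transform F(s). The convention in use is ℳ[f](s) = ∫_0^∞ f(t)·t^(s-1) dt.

(sqrt(3)/3)**s*(-4*2**(s/2)*s*(s + 2) - 6*2**(s/2)*(s + 2)*(s**2 - 4*s + 4) + 2*2**s*(s + 2)*(s**2 - 4*s + 4) + 4*6**(s/2)*(s + 2)*(s**2 - 4*s + 4) + 4*s**2*(s + 2)*log(2) - 8*s*(s + 2)*log(2) + 8*s*(s + 2) + s*(s**2 - 4*s + 4))/(2*s*(s + 2)*(s**2 - 4*s + 4))
  Re(s) > -2

back out the power substitution: 3*t/2 on [0, 1/3); 2*log(3*t/2)/(3*t) on [1/3, 2/3); 3 on [2/3, 4/3); …
strip the common scale on t: t on [0, 1/2); log(t)/t on [1/2, 1); 3 on [1, 2); …
linearity at sqrt(3)/3, sqrt(6)/3, 2*sqrt(3)/3 turns ℳ[f](s) into 4 summed integrals
over [0, sqrt(3)/3), the kernel integral of 3*t**2/2 enters the sum
[sqrt(3)/3, sqrt(6)/3) adds the kernel integral of 2*log(3*t**2/2)/(3*t**2)
for t in [sqrt(6)/3, 2*sqrt(3)/3): the term is ∫ 3·t^(s-1)
[2*sqrt(3)/3, sqrt(2)) adds the kernel integral of 2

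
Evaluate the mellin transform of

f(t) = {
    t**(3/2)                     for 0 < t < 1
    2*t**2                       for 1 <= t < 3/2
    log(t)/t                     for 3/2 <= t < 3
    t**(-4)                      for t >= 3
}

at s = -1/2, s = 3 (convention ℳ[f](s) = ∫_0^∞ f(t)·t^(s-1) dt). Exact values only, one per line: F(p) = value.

F(-1/2) = -1/3 - 4*sqrt(6)*log(2)/27 - 2*sqrt(3)*log(3)/27 - 106*sqrt(3)/2187 + 4*sqrt(6)*log(3)/27 + 89*sqrt(6)/81
F(3) = 9*log(2)/8 + 271/180 + 27*log(3)/8

along the cuts 1, 3/2, 3, ℳ[f](s) splits into 4 integrals
on [0, 1): add ∫ t**(3/2)·t^(s-1) dt
the [1, 3/2) slice contributes ∫ 2*t**2·t^(s-1) dt
over [3/2, 3), the kernel integral of log(t)/t enters the sum
segment 3 to ∞ holds t**(-4); add its integral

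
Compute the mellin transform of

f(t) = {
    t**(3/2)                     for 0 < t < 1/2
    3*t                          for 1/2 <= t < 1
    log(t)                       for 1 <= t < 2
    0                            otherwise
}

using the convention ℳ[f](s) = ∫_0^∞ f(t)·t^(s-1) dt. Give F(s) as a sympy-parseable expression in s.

breakpoints 1/2, 1: one integral from each of the 3 segments
between 0 and 1/2 the integrand is t**(3/2)·t^(s-1)
the [1/2, 1) slice contributes ∫ 3*t·t^(s-1) dt
∫ log(t)·t^(s-1) over [1, 2)

(-2*2**(2*s)*(s + 1)*(2*s + 3) + 6*2**s*s**2*(2*s + 3) + 2*2**s*(s + 1)*(2*s + 3) + 4**s*s*(s + 1)*(2*s + 3)*log(4) + sqrt(2)*s**2*(s + 1) - 3*s**2*(2*s + 3))/(2*2**s*s**2*(s + 1)*(2*s + 3))
  Re(s) > -3/2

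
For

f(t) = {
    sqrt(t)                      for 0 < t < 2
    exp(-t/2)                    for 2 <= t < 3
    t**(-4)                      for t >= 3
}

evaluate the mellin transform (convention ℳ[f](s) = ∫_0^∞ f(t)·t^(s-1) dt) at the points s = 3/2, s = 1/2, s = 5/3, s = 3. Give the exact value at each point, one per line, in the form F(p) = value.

F(3/2) = -2*sqrt(3)*exp(-3/2) - sqrt(2)*sqrt(pi)*erfc(sqrt(6)/2) + 2*sqrt(3)/135 + sqrt(2)*sqrt(pi)*erfc(1) + 2*sqrt(2)*exp(-1) + 2
F(1/2) = -sqrt(2)*sqrt(pi)*erfc(sqrt(6)/2) + 2*sqrt(3)/567 + sqrt(2)*sqrt(pi)*erfc(1) + 2
F(5/3) = -2*2**(2/3)*uppergamma(5/3, 3/2) + 3**(2/3)/63 + 2*2**(2/3)*uppergamma(5/3, 1) + 24*2**(1/6)/13
F(3) = -58*exp(-3/2) + 1/3 + 16*sqrt(2)/7 + 40*exp(-1)

integrate the 3 segments split at 2, 3, then add the results
segment [0, 2) carries sqrt(t); integrate it
[2, 3) adds the kernel integral of exp(-t/2)
[3, ∞) adds the kernel integral of t**(-4)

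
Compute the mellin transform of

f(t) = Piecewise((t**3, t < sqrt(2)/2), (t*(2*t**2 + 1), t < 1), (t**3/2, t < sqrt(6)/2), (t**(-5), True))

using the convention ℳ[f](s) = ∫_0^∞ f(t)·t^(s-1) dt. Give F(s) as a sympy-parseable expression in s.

peel off the power substitution: t**(3/2) on [0, 1/2); sqrt(t)*(2*t + 1) on [1/2, 1); t**(3/2)/2 on [1, 3/2); …
back out the shared t-power: t on [0, 1/2); 2*t + 1 on [1/2, 1); t/2 on [1, 3/2); …
summing 4 kernel integrals split by sqrt(2)/2, 1, sqrt(6)/2 yields ℳ[f](s)
over [0, sqrt(2)/2), the kernel integral of t**3 enters the sum
segment [sqrt(2)/2, 1) carries t*(2*t**2 + 1); integrate it
[1, sqrt(6)/2) adds the kernel integral of t**3/2
∫ t**(-5)·t^(s-1) over [sqrt(6)/2, ∞)

2**(-s/2 - 5/2)*(135*2**(s/2 + 3/2)*(s - 5)*(s + 1) + 27*2**(s/2 + 7/2)*(s - 5) - 32*3**(s/2 + 1/2)*(s + 1)*(s + 3) + 3**(s/2 + 9/2)*(s - 5)*(s + 1) - 216*s - 162*(s - 5)*(s + 1) + 1080)/(27*(s - 5)*(s + 1)*(s + 3))
  -3 < Re(s) < 5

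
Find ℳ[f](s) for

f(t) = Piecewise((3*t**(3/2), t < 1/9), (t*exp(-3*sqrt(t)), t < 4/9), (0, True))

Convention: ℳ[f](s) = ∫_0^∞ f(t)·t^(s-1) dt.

2*3**(-2*s - 2)*((2*s + 3)*uppergamma(2*s + 2, 1) - (2*s + 3)*uppergamma(2*s + 2, 2) + 1)/(2*s + 3)
  Re(s) > -3/2

strip the shared t-power: 3*sqrt(t) on [0, 1/9); exp(-3*sqrt(t)) on [1/9, 4/9)
reversing the power substitution: 3*t on [0, 1/3); exp(-3*t) on [1/3, 2/3)
back out the common scale on t: t on [0, 1); exp(-t) on [1, 2)
integrate the 2 segments split at 1/9, then add the results
∫ 3*t**(3/2)·t^(s-1) over [0, 1/9)
on [1/9, 4/9): add ∫ t*exp(-3*sqrt(t))·t^(s-1) dt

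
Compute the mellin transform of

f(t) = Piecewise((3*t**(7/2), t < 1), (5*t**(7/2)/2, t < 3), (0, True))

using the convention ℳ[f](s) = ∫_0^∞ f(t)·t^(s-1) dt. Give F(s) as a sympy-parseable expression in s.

linearity at 1 turns ℳ[f](s) into 2 summed integrals
piece [0, 1): integrate 3*t**(7/2) against the kernel
the [1, 3) slice contributes ∫ 5*t**(7/2)/2·t^(s-1) dt

(5*3**(s + 7/2) + 1)/(2*s + 7)
  Re(s) > -7/2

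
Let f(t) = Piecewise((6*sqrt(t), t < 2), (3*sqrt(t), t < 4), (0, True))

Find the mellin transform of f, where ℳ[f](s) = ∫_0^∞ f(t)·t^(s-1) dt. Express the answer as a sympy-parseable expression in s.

6*(2*2**(2*s) + 2**(s + 1/2))/(2*s + 1)
  Re(s) > -1/2

cuts at 2: linearity sums the 2 kernel integrals
∫ 6*sqrt(t)·t^(s-1) over [0, 2)
the [2, 4) slice contributes ∫ 3*sqrt(t)·t^(s-1) dt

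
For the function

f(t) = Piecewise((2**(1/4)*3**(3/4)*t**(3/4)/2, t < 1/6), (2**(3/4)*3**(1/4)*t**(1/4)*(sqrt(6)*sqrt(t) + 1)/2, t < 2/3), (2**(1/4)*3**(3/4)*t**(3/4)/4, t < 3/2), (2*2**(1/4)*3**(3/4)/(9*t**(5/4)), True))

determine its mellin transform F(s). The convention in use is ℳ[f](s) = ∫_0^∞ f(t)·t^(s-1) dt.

back out the common scale on t: t**(3/4) on [0, 1/4); t**(1/4)*(2*sqrt(t) + 1) on [1/4, 1); t**(3/4)/2 on [1, 9/4); …
reversing the power substitution: t**(3/2) on [0, 1/2); sqrt(t)*(2*t + 1) on [1/2, 1); t**(3/2)/2 on [1, 3/2); …
reversing the shared t-power: t on [0, 1/2); 2*t + 1 on [1/2, 1); t/2 on [1, 3/2); …
split f at 1/6, 2/3, 3/2: ℳ[f](s) collects 4 kernel integrals
piece [0, 1/6): integrate 2**(1/4)*3**(3/4)*t**(3/4)/2 against the kernel
for t in [1/6, 2/3): the term is ∫ 2**(3/4)*3**(1/4)*t**(1/4)*(sqrt(6)*sqrt(t) + 1)/2·t^(s-1)
the [2/3, 3/2) slice contributes ∫ 2**(1/4)*3**(3/4)*t**(3/4)/4·t^(s-1) dt
segment 3/2 to ∞ holds 2*2**(1/4)*3**(3/4)/(9*t**(5/4)); add its integral

(8640*12**s*s**2 - 6912*12**s*s - 4860*12**s + 784*3**(3*s)*sqrt(6)*s**2 - 1808*3**(3*s)*sqrt(6)*s - 501*3**(3*s)*sqrt(6) - 2592*sqrt(2)*3**s*s**2 + 1728*sqrt(2)*3**s*s + 1890*sqrt(2)*3**s)/(54*18**s*(64*s**3 - 16*s**2 - 68*s - 15))
  -3/4 < Re(s) < 5/4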